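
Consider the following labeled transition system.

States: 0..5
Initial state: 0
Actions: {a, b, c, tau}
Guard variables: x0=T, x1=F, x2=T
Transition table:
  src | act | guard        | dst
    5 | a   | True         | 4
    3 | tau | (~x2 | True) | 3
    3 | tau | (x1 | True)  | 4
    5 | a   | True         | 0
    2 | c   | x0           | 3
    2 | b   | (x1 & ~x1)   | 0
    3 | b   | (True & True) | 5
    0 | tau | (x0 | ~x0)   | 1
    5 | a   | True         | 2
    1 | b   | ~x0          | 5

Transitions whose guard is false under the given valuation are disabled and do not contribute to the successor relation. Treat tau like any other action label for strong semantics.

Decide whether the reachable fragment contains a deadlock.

Answer: DEADLOCK at state 1

Analysis:
Reachable = {0,1}
  0: tau→1  [1 exit(s)]
  1: ∅  [deadlock]
Path to 1: tau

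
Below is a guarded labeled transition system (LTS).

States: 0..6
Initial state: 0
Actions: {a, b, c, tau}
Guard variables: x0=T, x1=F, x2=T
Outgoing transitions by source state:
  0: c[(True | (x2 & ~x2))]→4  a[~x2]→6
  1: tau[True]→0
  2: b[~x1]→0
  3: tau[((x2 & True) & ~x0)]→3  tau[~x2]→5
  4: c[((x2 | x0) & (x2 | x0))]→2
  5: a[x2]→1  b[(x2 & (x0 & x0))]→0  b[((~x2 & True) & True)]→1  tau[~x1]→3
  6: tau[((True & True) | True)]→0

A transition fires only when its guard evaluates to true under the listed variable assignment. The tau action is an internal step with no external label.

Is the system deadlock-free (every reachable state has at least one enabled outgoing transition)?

Answer: DEADLOCK-FREE

Working:
Reachable = {0,2,4}
  0: c→4  [deg 1]
  2: b→0  [deg 1]
  4: c→2  [deg 1]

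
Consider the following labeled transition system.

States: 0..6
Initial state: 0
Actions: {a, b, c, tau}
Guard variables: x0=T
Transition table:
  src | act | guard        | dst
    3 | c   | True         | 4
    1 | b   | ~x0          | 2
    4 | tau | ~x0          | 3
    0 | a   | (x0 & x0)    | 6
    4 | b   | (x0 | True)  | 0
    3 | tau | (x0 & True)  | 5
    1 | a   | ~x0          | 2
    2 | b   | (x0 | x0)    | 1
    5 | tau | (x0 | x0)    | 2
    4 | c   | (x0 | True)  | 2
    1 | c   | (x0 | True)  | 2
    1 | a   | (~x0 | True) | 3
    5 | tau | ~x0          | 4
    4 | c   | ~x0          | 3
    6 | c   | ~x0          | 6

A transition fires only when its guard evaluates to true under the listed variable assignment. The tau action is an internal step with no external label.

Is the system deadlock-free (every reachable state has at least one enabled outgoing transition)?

R = {0,6}
  0: a→6  [deg 1]
  6: ∅  [deadlock]
witness 6: a

Answer: DEADLOCK at state 6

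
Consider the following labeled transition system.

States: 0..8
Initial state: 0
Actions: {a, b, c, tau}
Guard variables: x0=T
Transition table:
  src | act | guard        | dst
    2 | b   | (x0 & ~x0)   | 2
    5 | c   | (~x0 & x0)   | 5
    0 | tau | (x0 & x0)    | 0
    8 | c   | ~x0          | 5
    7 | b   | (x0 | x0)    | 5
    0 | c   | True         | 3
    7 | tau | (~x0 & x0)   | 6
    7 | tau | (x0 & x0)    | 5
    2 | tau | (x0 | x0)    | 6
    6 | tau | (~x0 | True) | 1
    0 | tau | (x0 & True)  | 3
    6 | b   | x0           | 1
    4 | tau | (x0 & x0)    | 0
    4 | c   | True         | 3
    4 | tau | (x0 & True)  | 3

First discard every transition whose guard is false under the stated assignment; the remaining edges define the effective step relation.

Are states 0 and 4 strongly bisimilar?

Answer: BISIMILAR

Analysis:
Bisimulation quotient by refinement:
  round 0: {{0,1,2,3,4,5,6,7,8}}
  round 1: {{0,4},{1,3,5,8},{2},{6,7}}
stable after 2 split(s): 4 block(s)
class of 0: {0,4}; class of 4: {0,4}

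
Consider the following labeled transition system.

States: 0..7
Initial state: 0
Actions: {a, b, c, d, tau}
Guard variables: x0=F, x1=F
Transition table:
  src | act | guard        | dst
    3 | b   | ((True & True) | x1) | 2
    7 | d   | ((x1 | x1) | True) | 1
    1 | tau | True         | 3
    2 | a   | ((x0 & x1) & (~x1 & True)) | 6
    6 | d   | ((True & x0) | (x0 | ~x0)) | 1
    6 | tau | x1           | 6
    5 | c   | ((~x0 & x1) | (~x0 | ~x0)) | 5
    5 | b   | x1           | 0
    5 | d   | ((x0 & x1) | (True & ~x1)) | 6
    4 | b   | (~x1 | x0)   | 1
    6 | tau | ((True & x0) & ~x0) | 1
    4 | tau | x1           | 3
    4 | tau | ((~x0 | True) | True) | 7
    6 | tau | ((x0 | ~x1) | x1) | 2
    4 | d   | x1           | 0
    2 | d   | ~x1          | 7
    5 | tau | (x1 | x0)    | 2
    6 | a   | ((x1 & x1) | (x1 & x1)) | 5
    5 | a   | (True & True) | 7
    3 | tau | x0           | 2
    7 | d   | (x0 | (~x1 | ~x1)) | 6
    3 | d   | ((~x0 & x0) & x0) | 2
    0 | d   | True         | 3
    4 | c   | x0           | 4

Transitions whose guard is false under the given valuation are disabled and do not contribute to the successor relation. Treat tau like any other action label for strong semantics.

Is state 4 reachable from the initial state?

Answer: UNREACHABLE

Working:
After dropping false guards: 13 live edges.
Layer 0: {0}
Layer 1: {3}  cumulative {0,3}
Layer 2: {2}  cumulative {0,2,3}
Layer 3: {7}  cumulative {0,2,3,7}
Layer 4: {1,6}  cumulative {0,1,2,3,6,7}
Reach set: {0,1,2,3,6,7}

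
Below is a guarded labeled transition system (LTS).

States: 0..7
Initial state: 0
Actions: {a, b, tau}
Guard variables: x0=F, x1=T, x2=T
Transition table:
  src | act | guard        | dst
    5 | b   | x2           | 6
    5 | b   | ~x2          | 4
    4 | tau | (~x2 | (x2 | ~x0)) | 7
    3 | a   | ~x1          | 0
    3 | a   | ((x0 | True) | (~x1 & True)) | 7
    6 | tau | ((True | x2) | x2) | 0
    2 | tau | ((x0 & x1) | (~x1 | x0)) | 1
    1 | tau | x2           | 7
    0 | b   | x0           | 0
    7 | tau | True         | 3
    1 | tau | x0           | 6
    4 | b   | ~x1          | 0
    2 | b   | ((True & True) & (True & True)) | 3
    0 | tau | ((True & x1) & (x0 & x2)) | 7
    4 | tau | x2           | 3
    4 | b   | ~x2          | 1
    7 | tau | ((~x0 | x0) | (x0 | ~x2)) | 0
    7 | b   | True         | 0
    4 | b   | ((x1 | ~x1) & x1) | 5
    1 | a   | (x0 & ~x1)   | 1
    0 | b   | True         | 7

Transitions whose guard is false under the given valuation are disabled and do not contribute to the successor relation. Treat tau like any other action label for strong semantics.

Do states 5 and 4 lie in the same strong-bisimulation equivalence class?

Compute ~ classes (split until stable):
  π0 = {{0,1,2,3,4,5,6,7}}
  π1 = {{0,2,5},{1,6},{3},{4,7}}
  π2 = {{0},{1},{2},{3},{4},{5},{6},{7}}
Fixed point at round 3; 8 class(es).
5∈{5}, 4∈{4}

Answer: NOT BISIMILAR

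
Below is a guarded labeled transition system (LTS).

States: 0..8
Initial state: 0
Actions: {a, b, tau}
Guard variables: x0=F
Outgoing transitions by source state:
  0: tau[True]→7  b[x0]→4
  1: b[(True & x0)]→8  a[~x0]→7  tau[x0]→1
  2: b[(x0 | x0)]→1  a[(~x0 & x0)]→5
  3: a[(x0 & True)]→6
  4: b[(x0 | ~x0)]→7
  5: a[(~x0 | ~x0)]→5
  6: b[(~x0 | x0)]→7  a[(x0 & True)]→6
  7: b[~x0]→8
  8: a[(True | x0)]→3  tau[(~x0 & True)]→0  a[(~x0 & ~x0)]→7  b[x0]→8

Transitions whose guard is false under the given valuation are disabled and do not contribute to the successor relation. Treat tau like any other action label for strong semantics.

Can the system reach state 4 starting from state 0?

After dropping false guards: 9 live edges.
depth 0: {0}
depth 1: {7}  cumulative {0,7}
depth 2: {8}  cumulative {0,7,8}
depth 3: {3}  cumulative {0,3,7,8}
R = {0,3,7,8}

Answer: UNREACHABLE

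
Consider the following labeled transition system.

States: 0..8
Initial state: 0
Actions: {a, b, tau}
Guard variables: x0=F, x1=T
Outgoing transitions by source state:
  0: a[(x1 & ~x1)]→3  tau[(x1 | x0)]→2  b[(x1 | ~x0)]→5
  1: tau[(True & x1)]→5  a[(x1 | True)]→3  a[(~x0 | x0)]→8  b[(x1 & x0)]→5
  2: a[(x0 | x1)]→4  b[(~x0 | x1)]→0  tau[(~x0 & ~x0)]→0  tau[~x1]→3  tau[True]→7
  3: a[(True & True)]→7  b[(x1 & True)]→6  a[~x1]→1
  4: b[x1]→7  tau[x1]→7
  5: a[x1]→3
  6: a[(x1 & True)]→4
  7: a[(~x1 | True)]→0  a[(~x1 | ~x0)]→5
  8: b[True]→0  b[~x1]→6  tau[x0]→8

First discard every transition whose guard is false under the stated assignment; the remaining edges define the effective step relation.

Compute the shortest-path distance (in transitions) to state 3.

Layered search for 3:
  Layer 0: {0}
  Layer 1: {2,5}
  Layer 2: {3,4,7}
first hit 3 at d=2 via b·a

Answer: 2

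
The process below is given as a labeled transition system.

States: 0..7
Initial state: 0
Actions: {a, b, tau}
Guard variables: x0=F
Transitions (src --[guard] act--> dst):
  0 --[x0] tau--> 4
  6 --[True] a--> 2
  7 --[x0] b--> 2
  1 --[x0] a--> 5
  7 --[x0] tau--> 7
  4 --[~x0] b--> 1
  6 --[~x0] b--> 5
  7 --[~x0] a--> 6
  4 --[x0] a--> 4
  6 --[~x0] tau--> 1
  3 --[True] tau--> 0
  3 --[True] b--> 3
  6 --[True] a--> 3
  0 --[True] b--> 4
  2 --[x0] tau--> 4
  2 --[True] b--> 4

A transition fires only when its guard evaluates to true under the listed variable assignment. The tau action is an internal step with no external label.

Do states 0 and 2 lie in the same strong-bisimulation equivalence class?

Bisimulation quotient by refinement:
  π0 = {{0,1,2,3,4,5,6,7}}
  π1 = {{0,2,4},{1,5},{3},{6},{7}}
  π2 = {{0,2},{1,5},{3},{4},{6},{7}}
Fixed point at round 3; 6 class(es).
class of 0: {0,2}; class of 2: {0,2}

Answer: BISIMILAR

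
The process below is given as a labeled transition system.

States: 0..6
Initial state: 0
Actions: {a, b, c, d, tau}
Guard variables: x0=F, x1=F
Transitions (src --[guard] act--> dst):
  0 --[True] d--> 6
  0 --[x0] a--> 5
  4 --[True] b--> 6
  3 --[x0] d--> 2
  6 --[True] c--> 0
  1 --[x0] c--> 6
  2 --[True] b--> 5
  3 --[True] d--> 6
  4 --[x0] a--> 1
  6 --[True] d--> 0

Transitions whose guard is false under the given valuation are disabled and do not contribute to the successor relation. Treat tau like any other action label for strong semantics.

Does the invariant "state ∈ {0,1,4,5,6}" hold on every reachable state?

Answer: INVARIANT HOLDS

Analysis:
Safe = {0,1,4,5,6}
Reachable = {0,6}
  0: ✓
  6: ✓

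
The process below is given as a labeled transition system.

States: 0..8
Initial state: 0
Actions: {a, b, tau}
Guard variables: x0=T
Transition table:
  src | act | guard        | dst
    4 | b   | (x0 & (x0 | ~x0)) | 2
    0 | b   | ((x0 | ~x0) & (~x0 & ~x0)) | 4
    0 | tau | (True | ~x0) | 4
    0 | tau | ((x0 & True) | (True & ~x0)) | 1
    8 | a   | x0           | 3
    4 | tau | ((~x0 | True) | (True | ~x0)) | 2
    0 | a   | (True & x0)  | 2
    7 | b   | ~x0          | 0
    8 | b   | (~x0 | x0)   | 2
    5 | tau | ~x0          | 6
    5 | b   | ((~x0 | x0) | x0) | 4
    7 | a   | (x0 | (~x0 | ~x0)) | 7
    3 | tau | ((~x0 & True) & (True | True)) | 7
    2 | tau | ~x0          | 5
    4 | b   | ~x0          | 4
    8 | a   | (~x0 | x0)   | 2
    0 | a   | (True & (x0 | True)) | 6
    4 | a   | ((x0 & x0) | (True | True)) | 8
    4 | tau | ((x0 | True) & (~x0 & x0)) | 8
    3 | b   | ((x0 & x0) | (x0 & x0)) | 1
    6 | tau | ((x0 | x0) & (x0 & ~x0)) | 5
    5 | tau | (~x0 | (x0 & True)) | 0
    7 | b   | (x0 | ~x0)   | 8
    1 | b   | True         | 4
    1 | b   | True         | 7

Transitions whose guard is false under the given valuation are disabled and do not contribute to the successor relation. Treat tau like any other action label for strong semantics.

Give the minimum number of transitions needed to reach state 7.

Breadth-first toward 7:
  Layer 0: {0}
  Layer 1: {1,2,4,6}
  Layer 2: {7,8}
7 enters at depth 2; path tau·b

Answer: 2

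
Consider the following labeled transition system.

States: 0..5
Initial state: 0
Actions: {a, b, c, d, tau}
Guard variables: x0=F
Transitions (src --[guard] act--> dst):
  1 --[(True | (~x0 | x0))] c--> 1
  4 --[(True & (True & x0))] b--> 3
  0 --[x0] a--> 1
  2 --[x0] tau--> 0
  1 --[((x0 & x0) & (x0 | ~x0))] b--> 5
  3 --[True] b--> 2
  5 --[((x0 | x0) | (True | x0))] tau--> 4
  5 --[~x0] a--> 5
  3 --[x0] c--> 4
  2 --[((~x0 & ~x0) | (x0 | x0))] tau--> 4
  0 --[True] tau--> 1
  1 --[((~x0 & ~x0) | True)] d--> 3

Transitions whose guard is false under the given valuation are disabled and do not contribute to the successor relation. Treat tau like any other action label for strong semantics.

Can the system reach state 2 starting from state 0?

Answer: REACHABLE

Working:
7 transition(s) survive guard evaluation.
depth 0: {0}
depth 1: {1}  cumulative {0,1}
depth 2: {3}  cumulative {0,1,3}
depth 3: {2}  cumulative {0,1,2,3}
depth 4: {4}  cumulative {0,1,2,3,4}
R = {0,1,2,3,4}
trace reaching 2: tau·d·b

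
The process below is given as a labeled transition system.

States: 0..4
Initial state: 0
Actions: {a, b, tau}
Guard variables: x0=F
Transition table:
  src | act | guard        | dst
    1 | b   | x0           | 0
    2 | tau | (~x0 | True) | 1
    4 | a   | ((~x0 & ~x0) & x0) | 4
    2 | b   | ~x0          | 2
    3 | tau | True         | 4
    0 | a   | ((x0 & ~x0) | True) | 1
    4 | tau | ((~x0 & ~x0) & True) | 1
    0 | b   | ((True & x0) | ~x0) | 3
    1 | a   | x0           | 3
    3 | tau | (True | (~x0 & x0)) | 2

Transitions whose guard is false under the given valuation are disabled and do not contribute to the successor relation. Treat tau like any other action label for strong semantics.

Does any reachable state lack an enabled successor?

Reach set: {0,1,2,3,4}
  0: a→1  b→3  [deg 2]
  1: ∅  [STUCK]
  2: b→2  tau→1  [deg 2]
  3: tau→2  tau→4  [deg 2]
  4: tau→1  [deg 1]
Path to 1: a

Answer: DEADLOCK at state 1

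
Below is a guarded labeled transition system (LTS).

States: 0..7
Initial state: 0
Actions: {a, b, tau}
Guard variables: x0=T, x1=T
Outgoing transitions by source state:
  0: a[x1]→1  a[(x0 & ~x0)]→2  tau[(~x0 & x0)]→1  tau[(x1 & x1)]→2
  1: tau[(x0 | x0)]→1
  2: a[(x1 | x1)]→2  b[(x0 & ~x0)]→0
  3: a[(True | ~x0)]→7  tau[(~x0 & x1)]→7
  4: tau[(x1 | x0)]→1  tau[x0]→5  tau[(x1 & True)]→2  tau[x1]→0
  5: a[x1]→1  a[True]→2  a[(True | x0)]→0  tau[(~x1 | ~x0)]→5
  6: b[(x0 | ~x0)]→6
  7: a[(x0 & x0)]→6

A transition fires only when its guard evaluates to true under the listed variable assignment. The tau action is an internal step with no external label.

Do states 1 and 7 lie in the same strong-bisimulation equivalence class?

Answer: NOT BISIMILAR

Analysis:
Bisimulation quotient by refinement:
  P[0] = {{0,1,2,3,4,5,6,7}}
  P[1] = {{0},{1,4},{2,3,5,7},{6}}
  P[2] = {{0},{1},{2,3},{4},{5},{6},{7}}
  P[3] = {{0},{1},{2},{3},{4},{5},{6},{7}}
stable after 4 split(s): 8 block(s)
1∈{1}, 7∈{7}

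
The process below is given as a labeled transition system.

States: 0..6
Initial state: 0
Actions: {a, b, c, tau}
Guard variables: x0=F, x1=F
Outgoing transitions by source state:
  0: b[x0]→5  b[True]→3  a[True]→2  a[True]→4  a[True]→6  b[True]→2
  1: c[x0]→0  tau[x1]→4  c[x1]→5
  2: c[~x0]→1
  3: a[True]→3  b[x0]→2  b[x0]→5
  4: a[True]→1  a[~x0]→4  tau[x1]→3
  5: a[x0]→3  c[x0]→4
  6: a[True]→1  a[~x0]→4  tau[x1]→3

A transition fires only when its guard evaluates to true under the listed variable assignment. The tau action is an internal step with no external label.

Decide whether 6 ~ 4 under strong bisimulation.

Refine partition for ~:
  π0 = {{0,1,2,3,4,5,6}}
  π1 = {{0},{1,5},{2},{3,4,6}}
  π2 = {{0},{1,5},{2},{3},{4,6}}
Fixed point at round 3; 5 class(es).
class of 6: {4,6}; class of 4: {4,6}

Answer: BISIMILAR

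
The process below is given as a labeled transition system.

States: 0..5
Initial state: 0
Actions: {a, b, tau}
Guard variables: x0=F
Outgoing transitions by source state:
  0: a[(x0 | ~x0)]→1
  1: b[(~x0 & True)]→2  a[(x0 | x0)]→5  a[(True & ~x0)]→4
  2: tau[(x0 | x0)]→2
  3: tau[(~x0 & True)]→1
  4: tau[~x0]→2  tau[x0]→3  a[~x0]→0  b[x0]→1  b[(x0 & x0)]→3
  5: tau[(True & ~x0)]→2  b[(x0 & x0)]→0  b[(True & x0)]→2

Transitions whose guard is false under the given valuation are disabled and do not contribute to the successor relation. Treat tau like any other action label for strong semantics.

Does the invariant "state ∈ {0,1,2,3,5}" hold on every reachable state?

Answer: INVARIANT VIOLATED at state 4

Analysis:
Inv-set: {0,1,2,3,5}
Reachable = {0,1,2,4}
  0: ✓
  1: ✓
  2: ✓
  4: outside
reach 4 via a·a — violates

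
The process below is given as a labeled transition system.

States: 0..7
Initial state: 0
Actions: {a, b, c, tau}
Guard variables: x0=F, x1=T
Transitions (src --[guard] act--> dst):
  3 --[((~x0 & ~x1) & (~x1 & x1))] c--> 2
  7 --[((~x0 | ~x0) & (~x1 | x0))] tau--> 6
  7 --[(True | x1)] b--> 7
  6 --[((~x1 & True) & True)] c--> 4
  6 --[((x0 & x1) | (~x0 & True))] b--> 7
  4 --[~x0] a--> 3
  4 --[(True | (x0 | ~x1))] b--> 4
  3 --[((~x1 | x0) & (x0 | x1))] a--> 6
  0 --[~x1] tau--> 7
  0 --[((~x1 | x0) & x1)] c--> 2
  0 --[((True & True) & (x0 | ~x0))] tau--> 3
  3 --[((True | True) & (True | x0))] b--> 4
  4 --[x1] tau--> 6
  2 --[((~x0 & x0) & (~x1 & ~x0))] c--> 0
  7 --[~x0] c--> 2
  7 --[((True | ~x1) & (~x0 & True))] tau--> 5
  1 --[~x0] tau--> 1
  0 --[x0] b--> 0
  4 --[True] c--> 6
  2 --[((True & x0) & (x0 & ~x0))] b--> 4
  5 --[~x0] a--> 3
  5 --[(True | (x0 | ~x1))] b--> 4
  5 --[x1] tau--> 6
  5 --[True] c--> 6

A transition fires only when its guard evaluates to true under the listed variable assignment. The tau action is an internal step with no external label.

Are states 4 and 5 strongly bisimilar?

Answer: BISIMILAR

Analysis:
Bisimulation quotient by refinement:
  P[0] = {{0,1,2,3,4,5,6,7}}
  P[1] = {{0,1},{2},{3,6},{4,5},{7}}
  P[2] = {{0},{1},{2},{3},{4,5},{6},{7}}
stable after 3 split(s): 7 block(s)
4∈{4,5}, 5∈{4,5}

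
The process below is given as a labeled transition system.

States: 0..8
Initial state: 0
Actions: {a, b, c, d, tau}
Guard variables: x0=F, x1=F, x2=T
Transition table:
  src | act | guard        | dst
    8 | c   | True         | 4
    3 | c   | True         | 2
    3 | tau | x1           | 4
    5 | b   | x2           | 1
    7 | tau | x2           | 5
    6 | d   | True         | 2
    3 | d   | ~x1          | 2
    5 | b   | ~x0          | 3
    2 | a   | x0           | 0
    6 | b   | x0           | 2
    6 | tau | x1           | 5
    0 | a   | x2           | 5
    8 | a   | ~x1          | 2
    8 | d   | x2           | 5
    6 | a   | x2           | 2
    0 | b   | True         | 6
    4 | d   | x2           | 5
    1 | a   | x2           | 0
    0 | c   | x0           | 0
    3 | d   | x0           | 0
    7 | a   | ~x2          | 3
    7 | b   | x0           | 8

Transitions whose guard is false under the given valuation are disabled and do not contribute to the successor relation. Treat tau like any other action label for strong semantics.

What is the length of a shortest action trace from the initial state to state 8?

Answer: UNREACHABLE

Trace:
Breadth-first toward 8:
  Layer 0: {0}
  Layer 1: {5,6}
  Layer 2: {1,2,3}
8 never appears.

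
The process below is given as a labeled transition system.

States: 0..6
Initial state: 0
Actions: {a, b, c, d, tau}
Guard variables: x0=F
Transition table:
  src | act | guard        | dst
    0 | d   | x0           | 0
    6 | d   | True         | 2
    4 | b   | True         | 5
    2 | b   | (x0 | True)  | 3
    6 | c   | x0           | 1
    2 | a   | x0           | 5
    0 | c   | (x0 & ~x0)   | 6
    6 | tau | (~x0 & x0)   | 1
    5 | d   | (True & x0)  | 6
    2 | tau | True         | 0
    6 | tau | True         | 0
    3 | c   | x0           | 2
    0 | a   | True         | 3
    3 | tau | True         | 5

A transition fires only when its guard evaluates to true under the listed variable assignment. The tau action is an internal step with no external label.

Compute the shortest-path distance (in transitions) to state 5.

Breadth-first toward 5:
  Layer 0: {0}
  Layer 1: {3}
  Layer 2: {5}
5 enters at depth 2; path a·tau

Answer: 2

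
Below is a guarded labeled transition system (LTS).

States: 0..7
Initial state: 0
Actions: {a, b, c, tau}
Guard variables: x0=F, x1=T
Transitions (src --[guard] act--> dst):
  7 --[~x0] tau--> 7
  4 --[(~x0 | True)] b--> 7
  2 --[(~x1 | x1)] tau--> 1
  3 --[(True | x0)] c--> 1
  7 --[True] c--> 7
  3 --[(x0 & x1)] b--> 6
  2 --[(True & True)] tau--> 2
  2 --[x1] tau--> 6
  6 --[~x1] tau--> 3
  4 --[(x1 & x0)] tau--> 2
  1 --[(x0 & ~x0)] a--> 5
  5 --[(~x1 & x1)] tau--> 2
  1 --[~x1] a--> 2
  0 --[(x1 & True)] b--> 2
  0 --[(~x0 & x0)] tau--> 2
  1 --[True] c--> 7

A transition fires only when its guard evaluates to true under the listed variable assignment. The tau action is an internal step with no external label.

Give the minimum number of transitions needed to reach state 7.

Breadth-first toward 7:
  L0 = {0}
  L1 = {2}
  L2 = {1,6}
  L3 = {7}
7 enters at depth 3; path b·tau·c

Answer: 3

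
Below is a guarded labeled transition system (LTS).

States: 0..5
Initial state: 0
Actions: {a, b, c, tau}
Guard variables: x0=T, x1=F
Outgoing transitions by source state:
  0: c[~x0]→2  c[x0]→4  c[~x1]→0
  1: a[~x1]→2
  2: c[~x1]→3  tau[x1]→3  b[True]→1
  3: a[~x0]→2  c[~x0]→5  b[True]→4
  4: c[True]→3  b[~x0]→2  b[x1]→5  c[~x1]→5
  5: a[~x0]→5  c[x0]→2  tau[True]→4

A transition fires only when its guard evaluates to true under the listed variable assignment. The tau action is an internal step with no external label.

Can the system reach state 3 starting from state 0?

Answer: REACHABLE

Trace:
10 transition(s) survive guard evaluation.
depth 0: {0}
depth 1: {4}  total {0,4}
depth 2: {3,5}  total {0,3,4,5}
depth 3: {2}  total {0,2,3,4,5}
depth 4: {1}  total {0,1,2,3,4,5}
Reach set: {0,1,2,3,4,5}
Path to 3: c·c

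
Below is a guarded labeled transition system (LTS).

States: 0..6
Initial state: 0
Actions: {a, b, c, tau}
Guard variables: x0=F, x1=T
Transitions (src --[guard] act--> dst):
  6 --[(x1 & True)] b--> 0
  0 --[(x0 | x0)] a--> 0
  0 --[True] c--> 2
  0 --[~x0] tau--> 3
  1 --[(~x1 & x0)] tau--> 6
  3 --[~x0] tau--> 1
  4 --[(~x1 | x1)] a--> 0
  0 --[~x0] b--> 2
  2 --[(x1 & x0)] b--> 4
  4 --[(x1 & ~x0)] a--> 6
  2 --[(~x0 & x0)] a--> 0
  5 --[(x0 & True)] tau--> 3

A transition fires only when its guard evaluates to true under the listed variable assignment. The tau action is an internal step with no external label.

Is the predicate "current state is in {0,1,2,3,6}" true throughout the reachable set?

Answer: INVARIANT HOLDS

Analysis:
Inv-set: {0,1,2,3,6}
R = {0,1,2,3}
  0: ✓
  1: ✓
  2: ✓
  3: ✓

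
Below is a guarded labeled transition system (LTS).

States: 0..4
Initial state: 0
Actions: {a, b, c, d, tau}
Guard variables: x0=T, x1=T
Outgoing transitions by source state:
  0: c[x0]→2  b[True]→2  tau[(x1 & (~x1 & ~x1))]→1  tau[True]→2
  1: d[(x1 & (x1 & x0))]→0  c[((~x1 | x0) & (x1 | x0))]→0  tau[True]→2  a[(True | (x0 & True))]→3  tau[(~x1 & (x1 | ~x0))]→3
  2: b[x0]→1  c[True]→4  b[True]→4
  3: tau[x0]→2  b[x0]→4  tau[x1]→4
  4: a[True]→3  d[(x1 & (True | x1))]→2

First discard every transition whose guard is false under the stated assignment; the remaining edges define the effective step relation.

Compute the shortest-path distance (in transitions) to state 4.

Answer: 2

Working:
Layered search for 4:
  Layer 0: {0}
  Layer 1: {2}
  Layer 2: {1,4}
depth(4)=2, e.g. b·b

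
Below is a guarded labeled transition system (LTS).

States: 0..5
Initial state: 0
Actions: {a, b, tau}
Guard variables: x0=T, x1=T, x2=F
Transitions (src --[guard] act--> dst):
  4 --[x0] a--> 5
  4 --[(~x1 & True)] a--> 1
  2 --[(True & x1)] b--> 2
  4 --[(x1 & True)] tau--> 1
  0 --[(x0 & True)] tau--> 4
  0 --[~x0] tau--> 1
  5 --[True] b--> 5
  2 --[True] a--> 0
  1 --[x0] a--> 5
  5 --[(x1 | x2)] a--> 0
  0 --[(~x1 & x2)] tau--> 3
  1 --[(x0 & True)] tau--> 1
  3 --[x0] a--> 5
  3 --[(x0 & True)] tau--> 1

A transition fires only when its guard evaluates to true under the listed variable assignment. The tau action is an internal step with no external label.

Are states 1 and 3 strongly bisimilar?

Compute ~ classes (split until stable):
  P[0] = {{0,1,2,3,4,5}}
  P[1] = {{0},{1,3,4},{2,5}}
3 equivalence class(es) (converged in 2)
1∈{1,3,4}, 3∈{1,3,4}

Answer: BISIMILAR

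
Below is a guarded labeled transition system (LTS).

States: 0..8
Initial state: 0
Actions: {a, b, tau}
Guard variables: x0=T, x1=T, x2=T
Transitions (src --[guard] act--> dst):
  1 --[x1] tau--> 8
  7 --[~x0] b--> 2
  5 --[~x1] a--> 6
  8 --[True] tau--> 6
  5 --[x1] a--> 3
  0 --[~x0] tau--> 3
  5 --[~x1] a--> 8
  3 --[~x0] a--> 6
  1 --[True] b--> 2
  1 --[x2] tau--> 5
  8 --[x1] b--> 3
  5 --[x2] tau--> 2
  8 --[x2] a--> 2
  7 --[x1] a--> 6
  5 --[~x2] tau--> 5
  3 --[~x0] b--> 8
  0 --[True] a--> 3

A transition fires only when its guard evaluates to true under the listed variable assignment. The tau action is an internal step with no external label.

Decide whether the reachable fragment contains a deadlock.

Reachable = {0,3}
  0: a→3  [deg 1]
  3: ∅  [deadlock]
Path to 3: a

Answer: DEADLOCK at state 3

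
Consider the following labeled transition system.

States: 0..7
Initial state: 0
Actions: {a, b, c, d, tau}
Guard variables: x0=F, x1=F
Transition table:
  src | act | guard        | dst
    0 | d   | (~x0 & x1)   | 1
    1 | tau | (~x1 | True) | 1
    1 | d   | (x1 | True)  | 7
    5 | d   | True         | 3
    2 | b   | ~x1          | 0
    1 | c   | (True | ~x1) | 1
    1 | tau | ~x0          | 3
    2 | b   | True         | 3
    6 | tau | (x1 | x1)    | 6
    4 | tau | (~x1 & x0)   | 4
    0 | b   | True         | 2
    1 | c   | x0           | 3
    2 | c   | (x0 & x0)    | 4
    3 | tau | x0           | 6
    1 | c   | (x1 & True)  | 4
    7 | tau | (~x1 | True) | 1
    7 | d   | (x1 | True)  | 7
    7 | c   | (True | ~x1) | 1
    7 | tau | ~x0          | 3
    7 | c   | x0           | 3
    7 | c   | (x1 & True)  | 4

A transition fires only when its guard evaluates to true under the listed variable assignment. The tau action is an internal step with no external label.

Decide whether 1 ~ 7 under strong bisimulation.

Bisimulation quotient by refinement:
  P[0] = {{0,1,2,3,4,5,6,7}}
  P[1] = {{0,2},{1,7},{3,4,6},{5}}
  P[2] = {{0},{1,7},{2},{3,4,6},{5}}
Fixed point at round 3; 5 class(es).
[1]={1,7}  [7]={1,7}

Answer: BISIMILAR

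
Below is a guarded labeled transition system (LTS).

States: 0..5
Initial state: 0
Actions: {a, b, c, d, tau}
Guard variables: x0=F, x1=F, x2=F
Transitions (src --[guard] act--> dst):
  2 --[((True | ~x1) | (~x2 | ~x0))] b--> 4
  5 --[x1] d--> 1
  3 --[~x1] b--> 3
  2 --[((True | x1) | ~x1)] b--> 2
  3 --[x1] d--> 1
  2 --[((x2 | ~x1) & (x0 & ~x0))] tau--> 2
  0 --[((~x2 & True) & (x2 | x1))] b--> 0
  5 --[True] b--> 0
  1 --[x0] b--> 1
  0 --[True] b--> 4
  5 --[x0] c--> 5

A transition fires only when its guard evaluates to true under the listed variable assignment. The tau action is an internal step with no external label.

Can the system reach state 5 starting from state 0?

After dropping false guards: 5 live edges.
Layer 0: {0}
Layer 1: {4}  total {0,4}
R = {0,4}

Answer: UNREACHABLE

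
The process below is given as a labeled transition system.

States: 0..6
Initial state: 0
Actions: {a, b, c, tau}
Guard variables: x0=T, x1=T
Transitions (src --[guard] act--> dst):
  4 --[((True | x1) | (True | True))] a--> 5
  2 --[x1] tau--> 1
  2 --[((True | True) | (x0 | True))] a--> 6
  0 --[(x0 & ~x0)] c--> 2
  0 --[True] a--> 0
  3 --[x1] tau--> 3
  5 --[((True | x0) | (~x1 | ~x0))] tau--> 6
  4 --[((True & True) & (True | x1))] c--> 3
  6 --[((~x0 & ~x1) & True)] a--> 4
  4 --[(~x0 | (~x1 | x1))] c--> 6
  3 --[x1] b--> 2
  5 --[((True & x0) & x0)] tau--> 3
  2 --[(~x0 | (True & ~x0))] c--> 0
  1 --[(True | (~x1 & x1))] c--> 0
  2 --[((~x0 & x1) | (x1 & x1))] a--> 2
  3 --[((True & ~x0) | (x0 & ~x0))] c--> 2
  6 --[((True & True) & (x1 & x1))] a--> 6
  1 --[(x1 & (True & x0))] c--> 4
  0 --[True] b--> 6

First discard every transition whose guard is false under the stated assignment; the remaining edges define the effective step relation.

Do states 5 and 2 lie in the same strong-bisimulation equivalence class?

Bisimulation quotient by refinement:
  round 0: {{0,1,2,3,4,5,6}}
  round 1: {{0},{1},{2},{3},{4},{5},{6}}
Fixed point at round 2; 7 class(es).
class of 5: {5}; class of 2: {2}

Answer: NOT BISIMILAR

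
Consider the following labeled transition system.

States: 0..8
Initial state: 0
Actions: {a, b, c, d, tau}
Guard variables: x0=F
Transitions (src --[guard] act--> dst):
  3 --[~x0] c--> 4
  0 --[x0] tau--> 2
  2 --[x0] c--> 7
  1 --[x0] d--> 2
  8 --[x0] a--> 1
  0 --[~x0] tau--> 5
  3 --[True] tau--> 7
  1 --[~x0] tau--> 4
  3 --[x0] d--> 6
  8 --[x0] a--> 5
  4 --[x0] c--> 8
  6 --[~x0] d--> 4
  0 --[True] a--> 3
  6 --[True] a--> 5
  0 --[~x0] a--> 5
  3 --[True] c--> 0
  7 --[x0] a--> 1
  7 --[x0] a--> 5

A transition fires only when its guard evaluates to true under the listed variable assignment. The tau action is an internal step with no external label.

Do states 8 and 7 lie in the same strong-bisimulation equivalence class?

Answer: BISIMILAR

Analysis:
Compute ~ classes (split until stable):
  π0 = {{0,1,2,3,4,5,6,7,8}}
  π1 = {{0},{1},{2,4,5,7,8},{3},{6}}
5 equivalence class(es) (converged in 2)
8∈{2,4,5,7,8}, 7∈{2,4,5,7,8}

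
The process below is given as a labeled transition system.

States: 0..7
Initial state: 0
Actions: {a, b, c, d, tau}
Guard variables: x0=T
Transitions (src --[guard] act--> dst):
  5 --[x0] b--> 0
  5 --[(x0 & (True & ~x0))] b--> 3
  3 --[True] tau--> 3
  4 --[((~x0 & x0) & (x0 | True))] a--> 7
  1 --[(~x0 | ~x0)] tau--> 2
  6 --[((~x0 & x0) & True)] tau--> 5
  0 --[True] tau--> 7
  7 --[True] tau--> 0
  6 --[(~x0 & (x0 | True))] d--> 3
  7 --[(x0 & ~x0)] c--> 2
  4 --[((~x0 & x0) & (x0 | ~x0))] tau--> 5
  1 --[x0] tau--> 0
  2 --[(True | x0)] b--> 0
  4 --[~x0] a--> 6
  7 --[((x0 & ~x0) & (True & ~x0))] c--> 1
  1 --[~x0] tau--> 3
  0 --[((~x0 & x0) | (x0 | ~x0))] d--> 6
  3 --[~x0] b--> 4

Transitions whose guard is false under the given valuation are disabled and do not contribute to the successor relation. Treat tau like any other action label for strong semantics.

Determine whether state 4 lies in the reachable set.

Answer: UNREACHABLE

Working:
7 transition(s) survive guard evaluation.
L0 = {0}
L1 = {6,7}  now seen {0,6,7}
Reach set: {0,6,7}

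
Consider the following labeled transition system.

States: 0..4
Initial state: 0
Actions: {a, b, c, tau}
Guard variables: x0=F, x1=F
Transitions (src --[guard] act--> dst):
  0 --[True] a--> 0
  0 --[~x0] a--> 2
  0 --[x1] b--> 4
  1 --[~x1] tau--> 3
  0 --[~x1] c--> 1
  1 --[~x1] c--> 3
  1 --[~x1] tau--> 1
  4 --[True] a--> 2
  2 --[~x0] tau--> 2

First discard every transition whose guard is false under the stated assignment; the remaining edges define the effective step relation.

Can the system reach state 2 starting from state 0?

Guard filter leaves 8 enabled edge(s).
L0 = {0}
L1 = {1,2}  cumulative {0,1,2}
L2 = {3}  cumulative {0,1,2,3}
Reachable = {0,1,2,3}
Path to 2: a

Answer: REACHABLE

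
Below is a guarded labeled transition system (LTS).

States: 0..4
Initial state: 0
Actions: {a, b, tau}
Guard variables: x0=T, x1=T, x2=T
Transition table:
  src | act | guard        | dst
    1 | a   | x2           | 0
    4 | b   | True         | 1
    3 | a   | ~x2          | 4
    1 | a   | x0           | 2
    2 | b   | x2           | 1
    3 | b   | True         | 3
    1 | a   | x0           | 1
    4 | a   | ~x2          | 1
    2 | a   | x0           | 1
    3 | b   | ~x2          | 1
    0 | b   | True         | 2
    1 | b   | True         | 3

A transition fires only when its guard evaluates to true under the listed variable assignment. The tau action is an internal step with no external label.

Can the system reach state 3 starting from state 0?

Answer: REACHABLE

Working:
9 transition(s) survive guard evaluation.
depth 0: {0}
depth 1: {2}  total {0,2}
depth 2: {1}  total {0,1,2}
depth 3: {3}  total {0,1,2,3}
Reachable = {0,1,2,3}
witness 3: b·b·b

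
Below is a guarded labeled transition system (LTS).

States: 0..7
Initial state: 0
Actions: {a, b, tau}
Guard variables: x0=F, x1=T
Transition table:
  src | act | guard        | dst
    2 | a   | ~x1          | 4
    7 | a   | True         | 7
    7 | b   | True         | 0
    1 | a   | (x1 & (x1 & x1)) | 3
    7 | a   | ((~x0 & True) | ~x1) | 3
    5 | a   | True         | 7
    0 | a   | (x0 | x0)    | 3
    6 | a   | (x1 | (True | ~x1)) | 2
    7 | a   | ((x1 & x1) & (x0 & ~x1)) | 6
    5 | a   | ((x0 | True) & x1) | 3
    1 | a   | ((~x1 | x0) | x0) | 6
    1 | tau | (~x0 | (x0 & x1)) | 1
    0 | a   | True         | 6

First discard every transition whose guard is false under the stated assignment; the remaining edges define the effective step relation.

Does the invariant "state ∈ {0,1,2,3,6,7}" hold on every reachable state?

Allowed set {0,1,2,3,6,7}
Reach set: {0,2,6}
  0: ok
  2: ok
  6: ok

Answer: INVARIANT HOLDS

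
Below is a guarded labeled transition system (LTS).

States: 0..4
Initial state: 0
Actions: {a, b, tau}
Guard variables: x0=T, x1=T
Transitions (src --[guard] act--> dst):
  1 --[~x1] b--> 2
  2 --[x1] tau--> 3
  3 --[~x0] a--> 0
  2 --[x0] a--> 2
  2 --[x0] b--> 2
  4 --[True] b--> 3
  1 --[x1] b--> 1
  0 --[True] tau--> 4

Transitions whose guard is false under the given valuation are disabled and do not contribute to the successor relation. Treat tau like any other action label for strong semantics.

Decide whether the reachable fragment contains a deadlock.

Reachable = {0,3,4}
  0: tau→4  [1 out]
  3: ∅  [deadlock]
  4: b→3  [1 out]
witness 3: tau·b

Answer: DEADLOCK at state 3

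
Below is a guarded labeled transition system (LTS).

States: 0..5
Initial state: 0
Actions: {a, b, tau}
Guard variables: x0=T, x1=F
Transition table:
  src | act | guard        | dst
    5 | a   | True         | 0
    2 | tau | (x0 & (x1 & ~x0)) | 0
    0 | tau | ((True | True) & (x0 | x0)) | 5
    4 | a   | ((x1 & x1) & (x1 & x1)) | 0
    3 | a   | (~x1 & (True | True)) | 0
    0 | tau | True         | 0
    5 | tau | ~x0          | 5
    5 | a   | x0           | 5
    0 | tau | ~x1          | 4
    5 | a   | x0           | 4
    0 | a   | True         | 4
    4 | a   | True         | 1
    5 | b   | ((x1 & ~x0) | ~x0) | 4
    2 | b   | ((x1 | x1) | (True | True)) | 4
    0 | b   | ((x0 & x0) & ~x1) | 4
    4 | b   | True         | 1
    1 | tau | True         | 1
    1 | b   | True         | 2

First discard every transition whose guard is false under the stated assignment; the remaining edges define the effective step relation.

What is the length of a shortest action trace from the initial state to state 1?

Answer: 2

Analysis:
Layered search for 1:
  Layer 0: {0}
  Layer 1: {4,5}
  Layer 2: {1}
depth(1)=2, e.g. a·a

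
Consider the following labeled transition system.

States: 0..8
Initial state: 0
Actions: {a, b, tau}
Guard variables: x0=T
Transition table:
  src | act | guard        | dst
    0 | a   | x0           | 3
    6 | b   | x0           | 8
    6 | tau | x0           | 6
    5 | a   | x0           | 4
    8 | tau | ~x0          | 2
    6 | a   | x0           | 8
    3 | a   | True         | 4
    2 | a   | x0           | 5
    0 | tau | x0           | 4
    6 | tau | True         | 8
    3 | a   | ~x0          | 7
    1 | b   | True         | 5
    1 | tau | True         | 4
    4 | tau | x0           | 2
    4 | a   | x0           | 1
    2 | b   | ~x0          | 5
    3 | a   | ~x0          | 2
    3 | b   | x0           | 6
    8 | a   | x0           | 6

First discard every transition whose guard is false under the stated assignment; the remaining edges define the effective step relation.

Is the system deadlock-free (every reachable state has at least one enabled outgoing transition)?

Answer: DEADLOCK-FREE

Trace:
Reachable = {0,1,2,3,4,5,6,8}
  0: a→3  tau→4  [deg 2]
  1: b→5  tau→4  [deg 2]
  2: a→5  [deg 1]
  3: a→4  b→6  [deg 2]
  4: a→1  tau→2  [deg 2]
  5: a→4  [deg 1]
  6: a→8  b→8  tau→6  tau→8  [deg 4]
  8: a→6  [deg 1]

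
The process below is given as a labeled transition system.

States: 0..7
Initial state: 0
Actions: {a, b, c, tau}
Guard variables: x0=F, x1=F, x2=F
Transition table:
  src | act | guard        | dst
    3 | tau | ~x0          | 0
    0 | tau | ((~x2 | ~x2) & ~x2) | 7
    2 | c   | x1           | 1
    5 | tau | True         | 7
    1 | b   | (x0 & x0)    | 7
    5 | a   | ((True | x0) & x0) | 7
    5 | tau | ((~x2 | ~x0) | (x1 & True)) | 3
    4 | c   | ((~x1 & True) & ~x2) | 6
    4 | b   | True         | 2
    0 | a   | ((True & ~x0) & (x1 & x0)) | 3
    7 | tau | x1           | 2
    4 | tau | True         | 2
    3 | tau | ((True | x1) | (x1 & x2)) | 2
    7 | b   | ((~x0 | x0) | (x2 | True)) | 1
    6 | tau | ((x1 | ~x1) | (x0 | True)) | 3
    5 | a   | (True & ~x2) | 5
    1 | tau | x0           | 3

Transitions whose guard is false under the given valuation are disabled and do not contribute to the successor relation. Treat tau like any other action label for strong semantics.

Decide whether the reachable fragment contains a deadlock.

Reach set: {0,1,7}
  0: tau→7  [deg 1]
  1: ∅  [no exit]
  7: b→1  [deg 1]
witness 1: tau·b

Answer: DEADLOCK at state 1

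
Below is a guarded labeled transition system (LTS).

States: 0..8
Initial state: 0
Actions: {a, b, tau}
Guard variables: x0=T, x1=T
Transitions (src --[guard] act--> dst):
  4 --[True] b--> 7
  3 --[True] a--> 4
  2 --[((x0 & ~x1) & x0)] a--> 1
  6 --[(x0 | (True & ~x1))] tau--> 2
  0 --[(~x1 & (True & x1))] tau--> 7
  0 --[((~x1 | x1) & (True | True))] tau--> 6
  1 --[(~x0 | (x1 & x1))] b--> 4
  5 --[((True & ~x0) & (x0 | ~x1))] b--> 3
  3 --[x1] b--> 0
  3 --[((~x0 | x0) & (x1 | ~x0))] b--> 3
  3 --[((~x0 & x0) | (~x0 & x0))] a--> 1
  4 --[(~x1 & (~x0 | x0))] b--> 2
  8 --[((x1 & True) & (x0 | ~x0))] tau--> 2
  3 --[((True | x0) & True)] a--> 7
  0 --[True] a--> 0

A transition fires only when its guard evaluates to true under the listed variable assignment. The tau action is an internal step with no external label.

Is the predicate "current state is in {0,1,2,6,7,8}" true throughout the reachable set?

Answer: INVARIANT HOLDS

Trace:
Inv-set: {0,1,2,6,7,8}
Reachable = {0,2,6}
  0: ✓
  2: ✓
  6: ✓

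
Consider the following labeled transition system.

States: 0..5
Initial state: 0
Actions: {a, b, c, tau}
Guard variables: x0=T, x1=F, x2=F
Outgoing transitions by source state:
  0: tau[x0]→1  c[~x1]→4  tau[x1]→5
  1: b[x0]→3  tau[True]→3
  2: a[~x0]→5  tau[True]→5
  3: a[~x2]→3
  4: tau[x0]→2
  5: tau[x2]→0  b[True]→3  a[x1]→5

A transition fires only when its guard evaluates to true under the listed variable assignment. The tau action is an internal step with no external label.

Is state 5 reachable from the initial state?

8 transition(s) survive guard evaluation.
depth 0: {0}
depth 1: {1,4}  now seen {0,1,4}
depth 2: {2,3}  now seen {0,1,2,3,4}
depth 3: {5}  now seen {0,1,2,3,4,5}
Reach set: {0,1,2,3,4,5}
Path to 5: c·tau·tau

Answer: REACHABLE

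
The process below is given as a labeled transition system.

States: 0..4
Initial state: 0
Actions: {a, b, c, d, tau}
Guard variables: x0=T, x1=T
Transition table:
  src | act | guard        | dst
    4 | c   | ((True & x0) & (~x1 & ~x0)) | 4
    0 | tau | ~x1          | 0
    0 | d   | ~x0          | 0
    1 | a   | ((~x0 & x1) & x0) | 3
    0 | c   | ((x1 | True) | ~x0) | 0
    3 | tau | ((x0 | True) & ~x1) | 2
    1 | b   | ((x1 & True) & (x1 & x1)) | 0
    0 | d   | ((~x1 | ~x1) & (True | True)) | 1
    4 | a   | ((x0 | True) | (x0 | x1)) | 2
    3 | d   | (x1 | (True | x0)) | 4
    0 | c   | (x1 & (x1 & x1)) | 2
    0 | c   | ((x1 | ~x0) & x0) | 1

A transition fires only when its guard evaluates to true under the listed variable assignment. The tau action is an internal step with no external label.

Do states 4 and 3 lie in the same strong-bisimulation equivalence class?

Answer: NOT BISIMILAR

Trace:
Refine partition for ~:
  π0 = {{0,1,2,3,4}}
  π1 = {{0},{1},{2},{3},{4}}
5 equivalence class(es) (converged in 2)
4∈{4}, 3∈{3}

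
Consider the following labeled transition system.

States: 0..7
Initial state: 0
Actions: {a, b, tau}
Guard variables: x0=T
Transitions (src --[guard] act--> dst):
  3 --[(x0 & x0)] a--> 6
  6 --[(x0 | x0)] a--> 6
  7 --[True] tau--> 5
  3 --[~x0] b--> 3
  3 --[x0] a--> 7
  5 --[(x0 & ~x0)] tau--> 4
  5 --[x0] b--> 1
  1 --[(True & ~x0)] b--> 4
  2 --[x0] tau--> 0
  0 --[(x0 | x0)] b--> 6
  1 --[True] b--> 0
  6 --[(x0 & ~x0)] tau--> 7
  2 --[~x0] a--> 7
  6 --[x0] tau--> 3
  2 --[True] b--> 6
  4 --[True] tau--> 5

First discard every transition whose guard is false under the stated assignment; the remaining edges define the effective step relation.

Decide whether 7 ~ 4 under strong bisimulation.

Refine partition for ~:
  π0 = {{0,1,2,3,4,5,6,7}}
  π1 = {{0,1,5},{2},{3},{4,7},{6}}
  π2 = {{0},{1,5},{2},{3},{4,7},{6}}
  π3 = {{0},{1},{2},{3},{4,7},{5},{6}}
stable after 4 split(s): 7 block(s)
7∈{4,7}, 4∈{4,7}

Answer: BISIMILAR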